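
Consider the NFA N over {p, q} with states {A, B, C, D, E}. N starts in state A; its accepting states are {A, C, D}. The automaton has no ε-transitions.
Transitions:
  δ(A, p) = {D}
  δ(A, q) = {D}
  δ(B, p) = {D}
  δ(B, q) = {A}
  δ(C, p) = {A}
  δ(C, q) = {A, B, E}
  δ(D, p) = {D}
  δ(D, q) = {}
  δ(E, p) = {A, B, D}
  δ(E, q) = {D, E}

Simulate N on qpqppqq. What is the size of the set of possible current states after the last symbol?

0

Start: {A}
read q: {D}
read p: {D}
read q: {}
The reachable set is empty and stays empty for the remaining 4 symbols.
Final reachable set {} has 0 states.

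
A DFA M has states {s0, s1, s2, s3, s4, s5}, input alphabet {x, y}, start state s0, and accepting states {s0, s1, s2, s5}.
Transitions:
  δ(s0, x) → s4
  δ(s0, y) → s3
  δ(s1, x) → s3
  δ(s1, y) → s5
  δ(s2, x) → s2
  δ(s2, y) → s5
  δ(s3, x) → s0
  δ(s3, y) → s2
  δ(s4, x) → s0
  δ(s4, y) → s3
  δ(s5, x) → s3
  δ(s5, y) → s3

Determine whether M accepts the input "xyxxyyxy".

s0 --x--> s4
s4 --y--> s3
s3 --x--> s0
s0 --x--> s4
s4 --y--> s3
s3 --y--> s2
s2 --x--> s2
s2 --y--> s5
End in state s5, which is an accepting state.

accepted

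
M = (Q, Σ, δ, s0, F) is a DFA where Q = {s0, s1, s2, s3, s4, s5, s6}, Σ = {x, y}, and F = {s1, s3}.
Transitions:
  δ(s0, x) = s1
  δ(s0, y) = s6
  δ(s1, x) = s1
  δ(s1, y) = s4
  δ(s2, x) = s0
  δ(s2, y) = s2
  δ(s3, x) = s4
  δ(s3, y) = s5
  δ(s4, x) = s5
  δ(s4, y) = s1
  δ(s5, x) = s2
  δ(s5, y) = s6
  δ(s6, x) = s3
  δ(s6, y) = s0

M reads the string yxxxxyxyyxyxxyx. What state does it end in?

s0 --y--> s6
s6 --x--> s3
s3 --x--> s4
s4 --x--> s5
s5 --x--> s2
s2 --y--> s2
s2 --x--> s0
s0 --y--> s6
s6 --y--> s0
s0 --x--> s1
s1 --y--> s4
s4 --x--> s5
s5 --x--> s2
s2 --y--> s2
s2 --x--> s0

s0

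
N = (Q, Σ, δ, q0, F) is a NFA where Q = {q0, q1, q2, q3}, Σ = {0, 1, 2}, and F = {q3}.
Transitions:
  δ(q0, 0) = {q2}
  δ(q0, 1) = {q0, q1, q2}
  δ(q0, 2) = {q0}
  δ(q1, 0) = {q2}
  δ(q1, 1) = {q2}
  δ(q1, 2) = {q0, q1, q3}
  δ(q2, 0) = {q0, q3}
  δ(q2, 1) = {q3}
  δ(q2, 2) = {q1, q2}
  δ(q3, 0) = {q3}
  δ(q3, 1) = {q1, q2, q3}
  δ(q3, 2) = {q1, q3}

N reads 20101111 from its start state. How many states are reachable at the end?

3

Start: {q0}
read 2: {q0}
read 0: {q2}
read 1: {q3}
read 0: {q3}
read 1: {q1, q2, q3}
read 1: {q1, q2, q3}
read 1: {q1, q2, q3}
read 1: {q1, q2, q3}
Final reachable set {q1, q2, q3} has 3 states.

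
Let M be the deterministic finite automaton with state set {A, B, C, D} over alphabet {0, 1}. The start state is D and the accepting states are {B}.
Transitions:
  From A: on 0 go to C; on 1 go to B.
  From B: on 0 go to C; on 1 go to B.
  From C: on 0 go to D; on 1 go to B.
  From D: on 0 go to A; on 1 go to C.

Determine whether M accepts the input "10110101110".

rejected

D --1--> C
C --0--> D
D --1--> C
C --1--> B
B --0--> C
C --1--> B
B --0--> C
C --1--> B
B --1--> B
B --1--> B
B --0--> C
End in state C, which is not an accepting state.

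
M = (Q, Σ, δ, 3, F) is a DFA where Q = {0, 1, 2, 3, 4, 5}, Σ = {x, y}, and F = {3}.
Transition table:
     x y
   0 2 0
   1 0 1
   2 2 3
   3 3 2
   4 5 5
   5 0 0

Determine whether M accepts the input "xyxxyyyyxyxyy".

accepted

3 --x--> 3
3 --y--> 2
2 --x--> 2
2 --x--> 2
2 --y--> 3
3 --y--> 2
2 --y--> 3
3 --y--> 2
2 --x--> 2
2 --y--> 3
3 --x--> 3
3 --y--> 2
2 --y--> 3
End in state 3, which is an accepting state.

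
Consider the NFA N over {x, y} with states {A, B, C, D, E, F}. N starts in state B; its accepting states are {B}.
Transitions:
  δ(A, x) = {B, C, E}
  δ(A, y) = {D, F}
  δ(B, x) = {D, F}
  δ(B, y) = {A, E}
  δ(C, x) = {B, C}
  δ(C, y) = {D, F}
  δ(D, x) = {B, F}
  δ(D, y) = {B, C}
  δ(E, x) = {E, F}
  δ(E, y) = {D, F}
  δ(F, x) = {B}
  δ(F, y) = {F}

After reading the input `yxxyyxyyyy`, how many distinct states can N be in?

Start: {B}
read y: {A, E}
read x: {B, C, E, F}
read x: {B, C, D, E, F}
read y: {A, B, C, D, E, F}
read y: {A, B, C, D, E, F}
read x: {B, C, D, E, F}
read y: {A, B, C, D, E, F}
read y: {A, B, C, D, E, F}
read y: {A, B, C, D, E, F}
read y: {A, B, C, D, E, F}
Final reachable set {A, B, C, D, E, F} has 6 states.

6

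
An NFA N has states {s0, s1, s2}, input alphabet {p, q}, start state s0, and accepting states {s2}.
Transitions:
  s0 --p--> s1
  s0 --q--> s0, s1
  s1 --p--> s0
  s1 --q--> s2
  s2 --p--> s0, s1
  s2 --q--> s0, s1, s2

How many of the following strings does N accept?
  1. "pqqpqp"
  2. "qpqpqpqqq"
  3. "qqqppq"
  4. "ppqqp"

"pqqpqp": rejected
"qpqpqpqqq": accepted
"qqqppq": accepted
"ppqqp": rejected

2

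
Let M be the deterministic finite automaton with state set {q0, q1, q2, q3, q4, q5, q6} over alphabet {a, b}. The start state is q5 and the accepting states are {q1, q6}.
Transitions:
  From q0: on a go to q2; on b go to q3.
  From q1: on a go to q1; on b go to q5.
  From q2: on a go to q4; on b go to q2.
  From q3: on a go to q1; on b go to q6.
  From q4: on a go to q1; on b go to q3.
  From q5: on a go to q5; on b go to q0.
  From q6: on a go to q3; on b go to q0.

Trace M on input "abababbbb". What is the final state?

q3

q5 --a--> q5
q5 --b--> q0
q0 --a--> q2
q2 --b--> q2
q2 --a--> q4
q4 --b--> q3
q3 --b--> q6
q6 --b--> q0
q0 --b--> q3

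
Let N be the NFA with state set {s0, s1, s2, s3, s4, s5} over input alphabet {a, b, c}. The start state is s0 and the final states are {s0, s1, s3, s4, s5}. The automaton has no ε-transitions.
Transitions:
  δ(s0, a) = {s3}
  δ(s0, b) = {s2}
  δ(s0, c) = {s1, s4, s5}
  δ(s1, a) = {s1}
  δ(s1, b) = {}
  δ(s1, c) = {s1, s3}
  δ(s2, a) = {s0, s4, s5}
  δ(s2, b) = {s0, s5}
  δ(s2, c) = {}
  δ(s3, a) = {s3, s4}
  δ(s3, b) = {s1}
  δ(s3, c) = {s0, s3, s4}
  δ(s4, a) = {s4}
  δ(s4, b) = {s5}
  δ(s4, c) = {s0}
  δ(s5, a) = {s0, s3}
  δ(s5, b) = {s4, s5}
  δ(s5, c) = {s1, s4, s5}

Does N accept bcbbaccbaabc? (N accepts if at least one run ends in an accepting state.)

Start: {s0}
read b: {s2}
read c: {}
The reachable set is empty and stays empty for the remaining 10 symbols.
Reachable ∩ accepting = {} — empty.

rejected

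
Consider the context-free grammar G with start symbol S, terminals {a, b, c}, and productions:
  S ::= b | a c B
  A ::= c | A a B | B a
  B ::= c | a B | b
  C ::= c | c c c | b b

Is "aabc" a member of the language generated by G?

no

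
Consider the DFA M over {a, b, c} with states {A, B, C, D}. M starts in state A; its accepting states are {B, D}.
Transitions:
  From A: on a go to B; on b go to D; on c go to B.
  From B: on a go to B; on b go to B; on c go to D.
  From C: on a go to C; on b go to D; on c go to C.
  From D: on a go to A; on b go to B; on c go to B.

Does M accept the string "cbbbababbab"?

A --c--> B
B --b--> B
B --b--> B
B --b--> B
B --a--> B
B --b--> B
B --a--> B
B --b--> B
B --b--> B
B --a--> B
B --b--> B
End in state B, which is an accepting state.

accepted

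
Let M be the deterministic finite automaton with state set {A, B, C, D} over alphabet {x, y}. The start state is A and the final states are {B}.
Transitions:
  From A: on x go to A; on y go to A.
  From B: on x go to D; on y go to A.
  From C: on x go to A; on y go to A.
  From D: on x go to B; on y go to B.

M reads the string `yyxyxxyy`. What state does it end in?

A --y--> A
A --y--> A
A --x--> A
A --y--> A
A --x--> A
A --x--> A
A --y--> A
A --y--> A

A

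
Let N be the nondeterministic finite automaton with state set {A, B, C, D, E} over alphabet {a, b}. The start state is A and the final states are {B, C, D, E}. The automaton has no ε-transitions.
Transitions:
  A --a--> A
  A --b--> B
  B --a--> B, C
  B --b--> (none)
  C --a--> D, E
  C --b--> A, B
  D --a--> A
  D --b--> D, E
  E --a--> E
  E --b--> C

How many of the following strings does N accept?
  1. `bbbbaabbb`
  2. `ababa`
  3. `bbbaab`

`bbbbaabbb`: rejected
`ababa`: accepted
`bbbaab`: rejected

1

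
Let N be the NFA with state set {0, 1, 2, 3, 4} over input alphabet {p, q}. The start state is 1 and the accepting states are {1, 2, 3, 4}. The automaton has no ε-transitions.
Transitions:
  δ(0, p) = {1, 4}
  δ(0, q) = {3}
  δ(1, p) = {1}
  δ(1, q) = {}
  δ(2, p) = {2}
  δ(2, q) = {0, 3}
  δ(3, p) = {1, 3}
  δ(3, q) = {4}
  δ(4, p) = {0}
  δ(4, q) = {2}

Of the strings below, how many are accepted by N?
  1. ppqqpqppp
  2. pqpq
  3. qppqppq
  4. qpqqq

0

ppqqpqppp: rejected
pqpq: rejected
qppqppq: rejected
qpqqq: rejected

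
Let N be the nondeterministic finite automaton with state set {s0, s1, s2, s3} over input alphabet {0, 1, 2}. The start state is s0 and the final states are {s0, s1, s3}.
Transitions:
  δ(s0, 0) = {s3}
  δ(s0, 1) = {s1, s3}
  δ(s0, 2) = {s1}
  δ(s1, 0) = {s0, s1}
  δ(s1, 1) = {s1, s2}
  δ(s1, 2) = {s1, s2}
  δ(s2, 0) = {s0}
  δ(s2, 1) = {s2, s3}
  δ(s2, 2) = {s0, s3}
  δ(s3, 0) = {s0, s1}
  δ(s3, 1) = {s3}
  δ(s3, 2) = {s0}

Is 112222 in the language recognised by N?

Start: {s0}
read 1: {s1, s3}
read 1: {s1, s2, s3}
read 2: {s0, s1, s2, s3}
read 2: {s0, s1, s2, s3}
read 2: {s0, s1, s2, s3}
read 2: {s0, s1, s2, s3}
Reachable ∩ accepting = {s0, s1, s3} — nonempty.

accepted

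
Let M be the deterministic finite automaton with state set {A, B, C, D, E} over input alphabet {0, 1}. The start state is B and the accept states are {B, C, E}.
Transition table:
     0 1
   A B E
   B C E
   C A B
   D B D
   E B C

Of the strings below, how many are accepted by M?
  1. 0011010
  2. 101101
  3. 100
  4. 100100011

4

0011010: accepted
101101: accepted
100: accepted
100100011: accepted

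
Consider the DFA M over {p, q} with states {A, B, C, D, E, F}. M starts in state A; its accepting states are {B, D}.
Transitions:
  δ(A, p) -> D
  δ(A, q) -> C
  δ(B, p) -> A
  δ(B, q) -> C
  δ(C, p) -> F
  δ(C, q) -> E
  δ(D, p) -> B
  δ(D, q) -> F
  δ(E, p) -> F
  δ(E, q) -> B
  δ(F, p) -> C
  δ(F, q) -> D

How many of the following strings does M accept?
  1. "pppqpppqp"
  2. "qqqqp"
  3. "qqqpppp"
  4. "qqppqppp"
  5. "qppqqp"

"pppqpppqp": accepted
"qqqqp": rejected
"qqqpppp": rejected
"qqppqppp": rejected
"qppqqp": rejected

1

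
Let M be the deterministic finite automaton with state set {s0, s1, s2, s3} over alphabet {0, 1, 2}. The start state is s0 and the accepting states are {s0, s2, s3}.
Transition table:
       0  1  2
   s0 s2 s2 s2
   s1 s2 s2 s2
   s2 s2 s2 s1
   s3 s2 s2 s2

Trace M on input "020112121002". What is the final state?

s1

s0 --0--> s2
s2 --2--> s1
s1 --0--> s2
s2 --1--> s2
s2 --1--> s2
s2 --2--> s1
s1 --1--> s2
s2 --2--> s1
s1 --1--> s2
s2 --0--> s2
s2 --0--> s2
s2 --2--> s1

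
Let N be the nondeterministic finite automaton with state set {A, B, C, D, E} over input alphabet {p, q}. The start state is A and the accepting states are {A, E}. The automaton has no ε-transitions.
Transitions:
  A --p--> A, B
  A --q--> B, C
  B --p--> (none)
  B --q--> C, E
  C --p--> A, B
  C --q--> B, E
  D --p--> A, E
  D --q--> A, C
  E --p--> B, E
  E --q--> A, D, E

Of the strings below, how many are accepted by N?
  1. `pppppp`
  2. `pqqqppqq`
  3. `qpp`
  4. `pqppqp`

`pppppp`: accepted
`pqqqppqq`: accepted
`qpp`: accepted
`pqppqp`: accepted

4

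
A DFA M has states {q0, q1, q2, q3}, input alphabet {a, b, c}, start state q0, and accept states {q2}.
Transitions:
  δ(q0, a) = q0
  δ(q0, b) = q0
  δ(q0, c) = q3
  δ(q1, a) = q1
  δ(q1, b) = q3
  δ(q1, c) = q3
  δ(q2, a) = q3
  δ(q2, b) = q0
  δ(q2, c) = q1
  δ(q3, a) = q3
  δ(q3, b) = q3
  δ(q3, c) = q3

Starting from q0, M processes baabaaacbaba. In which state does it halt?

q0 --b--> q0
q0 --a--> q0
q0 --a--> q0
q0 --b--> q0
q0 --a--> q0
q0 --a--> q0
q0 --a--> q0
q0 --c--> q3
q3 --b--> q3
q3 --a--> q3
q3 --b--> q3
q3 --a--> q3

q3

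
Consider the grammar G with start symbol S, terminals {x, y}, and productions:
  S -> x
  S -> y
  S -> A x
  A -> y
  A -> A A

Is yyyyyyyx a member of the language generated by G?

yes

S ⇒ Ax ⇒ AAx ⇒ yAx ⇒ yAAx ⇒ yAAAx ⇒ yyAAx ⇒ yyyAx ⇒ yyyAAx ⇒ yyyAAAx ⇒ yyyAAAAx ⇒ yyyyAAAx ⇒ yyyyyAAx ⇒ yyyyyyAx ⇒ yyyyyyyx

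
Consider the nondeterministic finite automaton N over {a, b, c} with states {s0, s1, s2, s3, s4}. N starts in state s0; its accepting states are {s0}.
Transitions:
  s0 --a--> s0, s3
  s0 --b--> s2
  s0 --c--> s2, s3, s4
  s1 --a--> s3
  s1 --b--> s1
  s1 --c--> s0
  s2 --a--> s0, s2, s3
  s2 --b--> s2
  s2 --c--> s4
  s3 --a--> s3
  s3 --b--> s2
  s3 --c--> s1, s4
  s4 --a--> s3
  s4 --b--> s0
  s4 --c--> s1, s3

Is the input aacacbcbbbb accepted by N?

rejected

Start: {s0}
read a: {s0, s3}
read a: {s0, s3}
read c: {s1, s2, s3, s4}
read a: {s0, s2, s3}
read c: {s1, s2, s3, s4}
read b: {s0, s1, s2}
read c: {s0, s2, s3, s4}
read b: {s0, s2}
read b: {s2}
read b: {s2}
read b: {s2}
Reachable ∩ accepting = {} — empty.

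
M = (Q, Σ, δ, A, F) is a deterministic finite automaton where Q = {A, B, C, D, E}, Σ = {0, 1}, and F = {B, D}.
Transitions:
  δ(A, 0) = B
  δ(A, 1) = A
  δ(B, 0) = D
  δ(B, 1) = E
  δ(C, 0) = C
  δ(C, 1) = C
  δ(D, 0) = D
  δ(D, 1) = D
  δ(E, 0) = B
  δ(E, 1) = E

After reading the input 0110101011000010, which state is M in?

A --0--> B
B --1--> E
E --1--> E
E --0--> B
B --1--> E
E --0--> B
B --1--> E
E --0--> B
B --1--> E
E --1--> E
E --0--> B
B --0--> D
D --0--> D
D --0--> D
D --1--> D
D --0--> D

D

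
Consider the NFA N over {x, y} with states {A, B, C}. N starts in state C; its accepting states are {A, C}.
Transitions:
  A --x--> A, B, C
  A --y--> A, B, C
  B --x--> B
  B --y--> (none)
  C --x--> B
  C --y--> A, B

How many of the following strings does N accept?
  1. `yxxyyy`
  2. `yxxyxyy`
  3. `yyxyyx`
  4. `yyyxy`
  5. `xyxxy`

`yxxyyy`: accepted
`yxxyxyy`: accepted
`yyxyyx`: accepted
`yyyxy`: accepted
`xyxxy`: rejected

4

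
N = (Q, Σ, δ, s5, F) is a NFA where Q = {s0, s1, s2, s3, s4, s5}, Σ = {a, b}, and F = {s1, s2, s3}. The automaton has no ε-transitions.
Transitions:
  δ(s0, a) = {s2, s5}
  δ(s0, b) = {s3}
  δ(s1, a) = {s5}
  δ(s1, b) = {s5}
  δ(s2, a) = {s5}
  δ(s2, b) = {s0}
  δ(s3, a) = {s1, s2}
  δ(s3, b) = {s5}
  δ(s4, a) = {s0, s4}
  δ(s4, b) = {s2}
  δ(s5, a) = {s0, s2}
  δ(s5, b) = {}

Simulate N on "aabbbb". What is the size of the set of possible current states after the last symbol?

Start: {s5}
read a: {s0, s2}
read a: {s2, s5}
read b: {s0}
read b: {s3}
read b: {s5}
read b: {}
Final reachable set {} has 0 states.

0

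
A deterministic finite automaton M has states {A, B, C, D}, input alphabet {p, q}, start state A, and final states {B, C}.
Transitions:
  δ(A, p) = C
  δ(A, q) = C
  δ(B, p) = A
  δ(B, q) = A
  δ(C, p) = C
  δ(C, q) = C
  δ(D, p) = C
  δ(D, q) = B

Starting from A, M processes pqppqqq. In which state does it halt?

C

A --p--> C
C --q--> C
C --p--> C
C --p--> C
C --q--> C
C --q--> C
C --q--> C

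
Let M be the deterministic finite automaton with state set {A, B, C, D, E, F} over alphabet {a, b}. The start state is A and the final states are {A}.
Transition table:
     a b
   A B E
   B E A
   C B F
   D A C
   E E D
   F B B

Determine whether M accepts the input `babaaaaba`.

A --b--> E
E --a--> E
E --b--> D
D --a--> A
A --a--> B
B --a--> E
E --a--> E
E --b--> D
D --a--> A
End in state A, which is an accepting state.

accepted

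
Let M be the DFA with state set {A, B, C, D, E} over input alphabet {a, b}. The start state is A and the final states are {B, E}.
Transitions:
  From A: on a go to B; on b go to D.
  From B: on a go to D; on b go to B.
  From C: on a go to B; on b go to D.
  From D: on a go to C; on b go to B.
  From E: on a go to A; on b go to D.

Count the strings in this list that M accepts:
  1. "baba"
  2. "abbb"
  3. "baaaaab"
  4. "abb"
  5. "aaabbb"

"baba": rejected
"abbb": accepted
"baaaaab": accepted
"abb": accepted
"aaabbb": accepted

4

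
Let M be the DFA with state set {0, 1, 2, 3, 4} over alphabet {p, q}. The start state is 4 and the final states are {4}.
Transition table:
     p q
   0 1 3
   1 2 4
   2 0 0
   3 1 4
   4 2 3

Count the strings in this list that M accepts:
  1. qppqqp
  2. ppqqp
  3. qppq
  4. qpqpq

0

qppqqp: rejected
ppqqp: rejected
qppq: rejected
qpqpq: rejected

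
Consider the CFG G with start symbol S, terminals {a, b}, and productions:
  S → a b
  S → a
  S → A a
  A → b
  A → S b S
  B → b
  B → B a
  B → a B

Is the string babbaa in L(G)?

S ⇒ Aa ⇒ SbSa ⇒ AabSa ⇒ babSa ⇒ babAaa ⇒ babbaa

yes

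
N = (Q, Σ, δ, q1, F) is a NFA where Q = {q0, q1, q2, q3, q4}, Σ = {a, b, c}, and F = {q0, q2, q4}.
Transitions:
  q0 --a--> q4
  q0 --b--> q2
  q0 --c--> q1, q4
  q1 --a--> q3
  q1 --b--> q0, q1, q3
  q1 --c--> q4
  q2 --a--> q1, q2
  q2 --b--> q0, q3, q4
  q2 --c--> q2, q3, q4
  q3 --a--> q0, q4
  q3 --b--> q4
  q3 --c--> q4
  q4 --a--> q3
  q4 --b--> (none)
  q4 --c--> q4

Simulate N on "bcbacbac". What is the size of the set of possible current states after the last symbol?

2

Start: {q1}
read b: {q0, q1, q3}
read c: {q1, q4}
read b: {q0, q1, q3}
read a: {q0, q3, q4}
read c: {q1, q4}
read b: {q0, q1, q3}
read a: {q0, q3, q4}
read c: {q1, q4}
Final reachable set {q1, q4} has 2 states.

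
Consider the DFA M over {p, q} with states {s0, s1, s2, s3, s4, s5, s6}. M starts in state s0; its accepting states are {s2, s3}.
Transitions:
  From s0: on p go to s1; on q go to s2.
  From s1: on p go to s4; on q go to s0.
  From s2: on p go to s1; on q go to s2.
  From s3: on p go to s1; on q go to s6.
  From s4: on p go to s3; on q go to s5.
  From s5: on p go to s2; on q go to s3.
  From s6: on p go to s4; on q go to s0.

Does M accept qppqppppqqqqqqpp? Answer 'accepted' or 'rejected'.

s0 --q--> s2
s2 --p--> s1
s1 --p--> s4
s4 --q--> s5
s5 --p--> s2
s2 --p--> s1
s1 --p--> s4
s4 --p--> s3
s3 --q--> s6
s6 --q--> s0
s0 --q--> s2
s2 --q--> s2
s2 --q--> s2
s2 --q--> s2
s2 --p--> s1
s1 --p--> s4
End in state s4, which is not an accepting state.

rejected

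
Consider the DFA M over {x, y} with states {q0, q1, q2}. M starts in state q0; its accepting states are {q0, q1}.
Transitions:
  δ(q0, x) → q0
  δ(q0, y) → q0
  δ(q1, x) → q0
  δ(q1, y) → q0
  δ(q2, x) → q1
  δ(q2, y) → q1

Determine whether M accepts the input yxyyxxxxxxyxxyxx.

accepted

q0 --y--> q0
q0 --x--> q0
q0 --y--> q0
q0 --y--> q0
q0 --x--> q0
q0 --x--> q0
q0 --x--> q0
q0 --x--> q0
q0 --x--> q0
q0 --x--> q0
q0 --y--> q0
q0 --x--> q0
q0 --x--> q0
q0 --y--> q0
q0 --x--> q0
q0 --x--> q0
End in state q0, which is an accepting state.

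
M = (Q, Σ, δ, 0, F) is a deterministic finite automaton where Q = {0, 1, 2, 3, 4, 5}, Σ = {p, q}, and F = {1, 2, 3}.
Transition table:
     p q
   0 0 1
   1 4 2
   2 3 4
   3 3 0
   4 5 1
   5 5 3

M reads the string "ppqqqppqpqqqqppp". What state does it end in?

5

0 --p--> 0
0 --p--> 0
0 --q--> 1
1 --q--> 2
2 --q--> 4
4 --p--> 5
5 --p--> 5
5 --q--> 3
3 --p--> 3
3 --q--> 0
0 --q--> 1
1 --q--> 2
2 --q--> 4
4 --p--> 5
5 --p--> 5
5 --p--> 5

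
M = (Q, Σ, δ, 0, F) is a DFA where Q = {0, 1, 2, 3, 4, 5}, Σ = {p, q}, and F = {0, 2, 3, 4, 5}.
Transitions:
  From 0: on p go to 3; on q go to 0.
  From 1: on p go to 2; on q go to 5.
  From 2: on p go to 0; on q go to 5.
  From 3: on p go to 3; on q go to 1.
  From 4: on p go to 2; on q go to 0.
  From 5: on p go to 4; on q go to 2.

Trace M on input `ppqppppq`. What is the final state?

0 --p--> 3
3 --p--> 3
3 --q--> 1
1 --p--> 2
2 --p--> 0
0 --p--> 3
3 --p--> 3
3 --q--> 1

1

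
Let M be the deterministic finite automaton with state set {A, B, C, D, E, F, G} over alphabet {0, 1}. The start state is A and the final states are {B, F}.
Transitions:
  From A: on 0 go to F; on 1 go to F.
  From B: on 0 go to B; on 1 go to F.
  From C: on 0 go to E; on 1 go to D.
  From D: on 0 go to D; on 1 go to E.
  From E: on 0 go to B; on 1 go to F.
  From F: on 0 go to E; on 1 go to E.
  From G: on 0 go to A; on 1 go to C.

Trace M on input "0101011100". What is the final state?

B

A --0--> F
F --1--> E
E --0--> B
B --1--> F
F --0--> E
E --1--> F
F --1--> E
E --1--> F
F --0--> E
E --0--> B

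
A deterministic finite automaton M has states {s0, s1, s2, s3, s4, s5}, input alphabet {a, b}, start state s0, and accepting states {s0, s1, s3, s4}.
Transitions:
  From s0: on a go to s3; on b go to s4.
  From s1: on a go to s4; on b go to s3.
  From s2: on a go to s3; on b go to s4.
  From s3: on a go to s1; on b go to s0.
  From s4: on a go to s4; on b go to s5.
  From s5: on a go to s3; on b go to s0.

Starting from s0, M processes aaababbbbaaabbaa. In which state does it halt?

s1

s0 --a--> s3
s3 --a--> s1
s1 --a--> s4
s4 --b--> s5
s5 --a--> s3
s3 --b--> s0
s0 --b--> s4
s4 --b--> s5
s5 --b--> s0
s0 --a--> s3
s3 --a--> s1
s1 --a--> s4
s4 --b--> s5
s5 --b--> s0
s0 --a--> s3
s3 --a--> s1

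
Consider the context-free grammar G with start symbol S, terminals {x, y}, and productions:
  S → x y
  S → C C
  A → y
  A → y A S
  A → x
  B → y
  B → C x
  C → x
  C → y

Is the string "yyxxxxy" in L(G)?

no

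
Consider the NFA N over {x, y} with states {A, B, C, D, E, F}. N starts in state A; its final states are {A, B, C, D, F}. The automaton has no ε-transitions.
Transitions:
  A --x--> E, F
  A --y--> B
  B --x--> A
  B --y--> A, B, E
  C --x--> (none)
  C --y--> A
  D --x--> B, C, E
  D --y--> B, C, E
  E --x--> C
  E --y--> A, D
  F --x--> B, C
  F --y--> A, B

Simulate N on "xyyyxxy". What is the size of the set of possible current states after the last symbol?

4

Start: {A}
read x: {E, F}
read y: {A, B, D}
read y: {A, B, C, E}
read y: {A, B, D, E}
read x: {A, B, C, E, F}
read x: {A, B, C, E, F}
read y: {A, B, D, E}
Final reachable set {A, B, D, E} has 4 states.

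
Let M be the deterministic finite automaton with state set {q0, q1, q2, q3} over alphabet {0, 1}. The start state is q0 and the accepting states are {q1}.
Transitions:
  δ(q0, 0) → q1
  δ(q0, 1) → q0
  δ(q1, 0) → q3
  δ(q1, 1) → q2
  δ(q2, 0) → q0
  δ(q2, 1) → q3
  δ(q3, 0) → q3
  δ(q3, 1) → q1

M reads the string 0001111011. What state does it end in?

q0 --0--> q1
q1 --0--> q3
q3 --0--> q3
q3 --1--> q1
q1 --1--> q2
q2 --1--> q3
q3 --1--> q1
q1 --0--> q3
q3 --1--> q1
q1 --1--> q2

q2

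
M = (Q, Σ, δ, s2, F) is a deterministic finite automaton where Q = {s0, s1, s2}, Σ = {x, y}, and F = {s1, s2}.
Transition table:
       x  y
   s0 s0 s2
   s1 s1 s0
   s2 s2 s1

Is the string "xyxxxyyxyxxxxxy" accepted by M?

s2 --x--> s2
s2 --y--> s1
s1 --x--> s1
s1 --x--> s1
s1 --x--> s1
s1 --y--> s0
s0 --y--> s2
s2 --x--> s2
s2 --y--> s1
s1 --x--> s1
s1 --x--> s1
s1 --x--> s1
s1 --x--> s1
s1 --x--> s1
s1 --y--> s0
End in state s0, which is not an accepting state.

rejected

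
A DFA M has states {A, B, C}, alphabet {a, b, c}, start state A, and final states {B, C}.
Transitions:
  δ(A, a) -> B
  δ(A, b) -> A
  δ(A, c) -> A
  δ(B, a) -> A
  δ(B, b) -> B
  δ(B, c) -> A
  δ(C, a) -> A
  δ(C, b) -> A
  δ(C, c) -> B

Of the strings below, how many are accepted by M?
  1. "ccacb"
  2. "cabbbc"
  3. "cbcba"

"ccacb": rejected
"cabbbc": rejected
"cbcba": accepted

1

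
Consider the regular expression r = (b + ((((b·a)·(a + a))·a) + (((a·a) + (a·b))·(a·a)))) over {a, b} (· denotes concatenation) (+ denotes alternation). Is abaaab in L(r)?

Neither b nor ((((b·a)·(a+a))·a)+(((a·a)+(a·b))·(a·a))) matches abaaab.

no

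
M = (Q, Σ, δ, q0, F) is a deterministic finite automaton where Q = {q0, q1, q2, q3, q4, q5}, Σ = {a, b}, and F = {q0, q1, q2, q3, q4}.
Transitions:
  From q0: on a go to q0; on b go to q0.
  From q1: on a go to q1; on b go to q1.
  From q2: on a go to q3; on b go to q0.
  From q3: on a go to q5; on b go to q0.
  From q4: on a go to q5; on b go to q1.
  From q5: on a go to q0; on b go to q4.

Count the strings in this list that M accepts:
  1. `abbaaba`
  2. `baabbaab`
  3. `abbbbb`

3

`abbaaba`: accepted
`baabbaab`: accepted
`abbbbb`: accepted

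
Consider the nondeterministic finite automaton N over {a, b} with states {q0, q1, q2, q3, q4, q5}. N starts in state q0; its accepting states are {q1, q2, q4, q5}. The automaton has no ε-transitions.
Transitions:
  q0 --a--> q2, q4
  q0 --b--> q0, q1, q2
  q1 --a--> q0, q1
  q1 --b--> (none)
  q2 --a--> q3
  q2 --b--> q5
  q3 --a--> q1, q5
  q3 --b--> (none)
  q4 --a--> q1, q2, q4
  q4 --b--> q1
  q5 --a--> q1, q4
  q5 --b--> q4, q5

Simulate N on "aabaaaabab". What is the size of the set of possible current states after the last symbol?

Start: {q0}
read a: {q2, q4}
read a: {q1, q2, q3, q4}
read b: {q1, q5}
read a: {q0, q1, q4}
read a: {q0, q1, q2, q4}
read a: {q0, q1, q2, q3, q4}
read a: {q0, q1, q2, q3, q4, q5}
read b: {q0, q1, q2, q4, q5}
read a: {q0, q1, q2, q3, q4}
read b: {q0, q1, q2, q5}
Final reachable set {q0, q1, q2, q5} has 4 states.

4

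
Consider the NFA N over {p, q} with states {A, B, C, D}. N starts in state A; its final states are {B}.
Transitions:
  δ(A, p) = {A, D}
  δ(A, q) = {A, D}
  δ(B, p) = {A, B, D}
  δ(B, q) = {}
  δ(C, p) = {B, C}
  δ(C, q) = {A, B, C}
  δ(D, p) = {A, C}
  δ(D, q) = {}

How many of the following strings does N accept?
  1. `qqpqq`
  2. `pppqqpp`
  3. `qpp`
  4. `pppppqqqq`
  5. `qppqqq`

5

`qqpqq`: accepted
`pppqqpp`: accepted
`qpp`: accepted
`pppppqqqq`: accepted
`qppqqq`: accepted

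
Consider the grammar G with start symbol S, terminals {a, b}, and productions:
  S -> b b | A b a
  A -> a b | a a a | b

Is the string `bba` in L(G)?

S ⇒ Aba ⇒ bba

yes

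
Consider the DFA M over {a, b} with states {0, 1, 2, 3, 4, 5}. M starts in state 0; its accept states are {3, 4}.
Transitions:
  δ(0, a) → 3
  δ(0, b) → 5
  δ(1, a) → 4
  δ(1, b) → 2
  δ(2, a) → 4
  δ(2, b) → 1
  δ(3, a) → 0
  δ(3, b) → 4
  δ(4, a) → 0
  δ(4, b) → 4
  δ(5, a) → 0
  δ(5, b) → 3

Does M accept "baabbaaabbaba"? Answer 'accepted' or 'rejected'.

rejected

0 --b--> 5
5 --a--> 0
0 --a--> 3
3 --b--> 4
4 --b--> 4
4 --a--> 0
0 --a--> 3
3 --a--> 0
0 --b--> 5
5 --b--> 3
3 --a--> 0
0 --b--> 5
5 --a--> 0
End in state 0, which is not an accepting state.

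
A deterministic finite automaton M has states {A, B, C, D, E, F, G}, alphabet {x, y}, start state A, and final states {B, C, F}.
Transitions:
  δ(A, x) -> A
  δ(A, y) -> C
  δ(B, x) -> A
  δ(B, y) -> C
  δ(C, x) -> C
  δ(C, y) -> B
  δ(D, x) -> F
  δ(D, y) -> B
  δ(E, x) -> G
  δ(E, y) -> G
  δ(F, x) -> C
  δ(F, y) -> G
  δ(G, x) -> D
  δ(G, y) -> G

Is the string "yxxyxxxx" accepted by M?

A --y--> C
C --x--> C
C --x--> C
C --y--> B
B --x--> A
A --x--> A
A --x--> A
A --x--> A
End in state A, which is not an accepting state.

rejected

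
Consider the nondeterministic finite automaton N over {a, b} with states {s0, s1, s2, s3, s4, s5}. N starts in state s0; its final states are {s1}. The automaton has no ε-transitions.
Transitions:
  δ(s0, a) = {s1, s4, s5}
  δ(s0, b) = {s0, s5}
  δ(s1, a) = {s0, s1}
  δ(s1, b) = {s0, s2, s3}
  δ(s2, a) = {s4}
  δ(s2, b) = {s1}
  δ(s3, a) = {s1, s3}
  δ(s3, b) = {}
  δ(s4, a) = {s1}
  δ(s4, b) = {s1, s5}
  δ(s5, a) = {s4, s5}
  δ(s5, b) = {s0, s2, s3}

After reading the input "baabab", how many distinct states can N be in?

Start: {s0}
read b: {s0, s5}
read a: {s1, s4, s5}
read a: {s0, s1, s4, s5}
read b: {s0, s1, s2, s3, s5}
read a: {s0, s1, s3, s4, s5}
read b: {s0, s1, s2, s3, s5}
Final reachable set {s0, s1, s2, s3, s5} has 5 states.

5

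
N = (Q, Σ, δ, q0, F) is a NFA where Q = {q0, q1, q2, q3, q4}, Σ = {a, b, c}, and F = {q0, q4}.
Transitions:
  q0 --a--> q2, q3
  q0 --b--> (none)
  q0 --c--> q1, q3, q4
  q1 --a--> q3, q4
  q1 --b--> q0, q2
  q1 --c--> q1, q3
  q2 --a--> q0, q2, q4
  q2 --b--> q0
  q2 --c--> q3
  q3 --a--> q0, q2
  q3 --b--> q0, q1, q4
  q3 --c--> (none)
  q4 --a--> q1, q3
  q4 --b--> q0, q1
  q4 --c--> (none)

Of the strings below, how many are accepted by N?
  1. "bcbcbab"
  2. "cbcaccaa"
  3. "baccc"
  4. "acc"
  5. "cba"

2

"bcbcbab": rejected
"cbcaccaa": accepted
"baccc": rejected
"acc": rejected
"cba": accepted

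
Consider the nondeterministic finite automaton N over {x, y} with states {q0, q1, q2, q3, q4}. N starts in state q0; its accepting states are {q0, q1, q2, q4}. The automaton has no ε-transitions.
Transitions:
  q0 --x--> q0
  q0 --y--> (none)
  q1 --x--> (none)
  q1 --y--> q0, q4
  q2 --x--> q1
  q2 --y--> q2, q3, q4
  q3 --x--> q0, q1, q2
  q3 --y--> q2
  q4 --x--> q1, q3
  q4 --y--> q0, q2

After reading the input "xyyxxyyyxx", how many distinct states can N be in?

0

Start: {q0}
read x: {q0}
read y: {}
The reachable set is empty and stays empty for the remaining 8 symbols.
Final reachable set {} has 0 states.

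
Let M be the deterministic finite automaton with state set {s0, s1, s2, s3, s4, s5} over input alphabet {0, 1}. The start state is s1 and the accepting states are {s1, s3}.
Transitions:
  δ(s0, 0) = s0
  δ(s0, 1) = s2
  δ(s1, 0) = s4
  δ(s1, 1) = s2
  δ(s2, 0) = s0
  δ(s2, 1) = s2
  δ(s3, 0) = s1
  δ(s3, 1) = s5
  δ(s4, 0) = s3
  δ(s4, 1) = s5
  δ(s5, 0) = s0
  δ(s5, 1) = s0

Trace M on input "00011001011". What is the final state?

s1 --0--> s4
s4 --0--> s3
s3 --0--> s1
s1 --1--> s2
s2 --1--> s2
s2 --0--> s0
s0 --0--> s0
s0 --1--> s2
s2 --0--> s0
s0 --1--> s2
s2 --1--> s2

s2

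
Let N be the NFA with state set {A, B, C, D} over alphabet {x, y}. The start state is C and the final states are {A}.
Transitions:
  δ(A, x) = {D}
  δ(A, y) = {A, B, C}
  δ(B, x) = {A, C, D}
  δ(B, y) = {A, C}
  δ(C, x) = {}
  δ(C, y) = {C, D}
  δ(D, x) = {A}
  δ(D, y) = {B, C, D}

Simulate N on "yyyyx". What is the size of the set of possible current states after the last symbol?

Start: {C}
read y: {C, D}
read y: {B, C, D}
read y: {A, B, C, D}
read y: {A, B, C, D}
read x: {A, C, D}
Final reachable set {A, C, D} has 3 states.

3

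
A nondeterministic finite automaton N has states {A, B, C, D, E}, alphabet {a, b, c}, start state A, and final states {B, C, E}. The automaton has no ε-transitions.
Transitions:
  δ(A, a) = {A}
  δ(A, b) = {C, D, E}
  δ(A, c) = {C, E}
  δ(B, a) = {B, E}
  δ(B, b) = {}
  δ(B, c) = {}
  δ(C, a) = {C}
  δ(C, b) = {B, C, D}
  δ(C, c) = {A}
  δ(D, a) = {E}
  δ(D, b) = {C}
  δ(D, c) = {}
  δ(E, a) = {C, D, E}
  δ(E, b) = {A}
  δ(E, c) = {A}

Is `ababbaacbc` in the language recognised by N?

rejected

Start: {A}
read a: {A}
read b: {C, D, E}
read a: {C, D, E}
read b: {A, B, C, D}
read b: {B, C, D, E}
read a: {B, C, D, E}
read a: {B, C, D, E}
read c: {A}
read b: {C, D, E}
read c: {A}
Reachable ∩ accepting = {} — empty.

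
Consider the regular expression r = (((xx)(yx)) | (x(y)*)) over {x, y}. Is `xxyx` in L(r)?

The left alternative ((xx)(yx)) matches xxyx.

yes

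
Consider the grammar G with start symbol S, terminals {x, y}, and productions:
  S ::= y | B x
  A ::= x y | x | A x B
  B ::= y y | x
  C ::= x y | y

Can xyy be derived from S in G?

no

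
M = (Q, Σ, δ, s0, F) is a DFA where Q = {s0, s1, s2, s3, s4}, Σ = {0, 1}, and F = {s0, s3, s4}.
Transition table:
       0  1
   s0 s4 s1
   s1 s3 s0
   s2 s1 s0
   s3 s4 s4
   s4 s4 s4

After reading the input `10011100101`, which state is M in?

s0 --1--> s1
s1 --0--> s3
s3 --0--> s4
s4 --1--> s4
s4 --1--> s4
s4 --1--> s4
s4 --0--> s4
s4 --0--> s4
s4 --1--> s4
s4 --0--> s4
s4 --1--> s4

s4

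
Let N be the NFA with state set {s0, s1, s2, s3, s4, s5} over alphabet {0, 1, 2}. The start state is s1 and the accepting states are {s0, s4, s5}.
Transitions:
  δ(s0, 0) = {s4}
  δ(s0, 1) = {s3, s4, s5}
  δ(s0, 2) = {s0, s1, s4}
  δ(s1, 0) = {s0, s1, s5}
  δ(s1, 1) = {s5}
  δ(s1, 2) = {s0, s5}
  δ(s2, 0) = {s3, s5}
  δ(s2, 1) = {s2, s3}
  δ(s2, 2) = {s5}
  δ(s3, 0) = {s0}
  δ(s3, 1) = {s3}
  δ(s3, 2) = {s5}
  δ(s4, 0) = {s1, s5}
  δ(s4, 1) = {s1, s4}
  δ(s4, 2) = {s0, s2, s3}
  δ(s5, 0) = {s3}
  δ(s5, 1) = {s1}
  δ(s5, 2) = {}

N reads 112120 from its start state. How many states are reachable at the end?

4

Start: {s1}
read 1: {s5}
read 1: {s1}
read 2: {s0, s5}
read 1: {s1, s3, s4, s5}
read 2: {s0, s2, s3, s5}
read 0: {s0, s3, s4, s5}
Final reachable set {s0, s3, s4, s5} has 4 states.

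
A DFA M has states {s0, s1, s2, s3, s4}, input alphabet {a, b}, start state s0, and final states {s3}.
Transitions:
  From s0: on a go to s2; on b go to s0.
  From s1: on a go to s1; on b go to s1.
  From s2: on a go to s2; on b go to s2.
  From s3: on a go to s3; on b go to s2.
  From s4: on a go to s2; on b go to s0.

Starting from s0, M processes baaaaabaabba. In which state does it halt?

s2

s0 --b--> s0
s0 --a--> s2
s2 --a--> s2
s2 --a--> s2
s2 --a--> s2
s2 --a--> s2
s2 --b--> s2
s2 --a--> s2
s2 --a--> s2
s2 --b--> s2
s2 --b--> s2
s2 --a--> s2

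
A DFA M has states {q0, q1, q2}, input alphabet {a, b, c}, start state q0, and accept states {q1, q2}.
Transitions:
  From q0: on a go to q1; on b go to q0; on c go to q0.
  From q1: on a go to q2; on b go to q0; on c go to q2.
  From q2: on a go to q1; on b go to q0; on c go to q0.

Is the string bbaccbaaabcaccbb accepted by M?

rejected

q0 --b--> q0
q0 --b--> q0
q0 --a--> q1
q1 --c--> q2
q2 --c--> q0
q0 --b--> q0
q0 --a--> q1
q1 --a--> q2
q2 --a--> q1
q1 --b--> q0
q0 --c--> q0
q0 --a--> q1
q1 --c--> q2
q2 --c--> q0
q0 --b--> q0
q0 --b--> q0
End in state q0, which is not an accepting state.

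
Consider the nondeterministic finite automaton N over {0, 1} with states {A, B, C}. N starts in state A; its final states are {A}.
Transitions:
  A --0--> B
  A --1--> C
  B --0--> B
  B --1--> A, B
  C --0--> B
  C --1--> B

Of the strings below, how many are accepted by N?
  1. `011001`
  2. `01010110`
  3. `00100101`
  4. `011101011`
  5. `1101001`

4

`011001`: accepted
`01010110`: rejected
`00100101`: accepted
`011101011`: accepted
`1101001`: accepted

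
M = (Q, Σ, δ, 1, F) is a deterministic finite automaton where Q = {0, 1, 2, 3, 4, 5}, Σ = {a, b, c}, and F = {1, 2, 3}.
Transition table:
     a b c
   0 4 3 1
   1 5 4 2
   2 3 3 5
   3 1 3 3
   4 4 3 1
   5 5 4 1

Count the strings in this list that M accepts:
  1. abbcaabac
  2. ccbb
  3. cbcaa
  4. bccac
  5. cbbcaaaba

3

abbcaabac: accepted
ccbb: accepted
cbcaa: rejected
bccac: accepted
cbbcaaaba: rejected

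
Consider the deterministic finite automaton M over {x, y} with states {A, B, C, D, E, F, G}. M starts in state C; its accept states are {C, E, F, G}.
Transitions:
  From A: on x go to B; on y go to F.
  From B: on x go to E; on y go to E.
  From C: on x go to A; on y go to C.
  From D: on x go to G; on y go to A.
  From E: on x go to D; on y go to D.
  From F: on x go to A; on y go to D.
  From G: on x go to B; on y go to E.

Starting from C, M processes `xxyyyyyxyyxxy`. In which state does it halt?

C --x--> A
A --x--> B
B --y--> E
E --y--> D
D --y--> A
A --y--> F
F --y--> D
D --x--> G
G --y--> E
E --y--> D
D --x--> G
G --x--> B
B --y--> E

E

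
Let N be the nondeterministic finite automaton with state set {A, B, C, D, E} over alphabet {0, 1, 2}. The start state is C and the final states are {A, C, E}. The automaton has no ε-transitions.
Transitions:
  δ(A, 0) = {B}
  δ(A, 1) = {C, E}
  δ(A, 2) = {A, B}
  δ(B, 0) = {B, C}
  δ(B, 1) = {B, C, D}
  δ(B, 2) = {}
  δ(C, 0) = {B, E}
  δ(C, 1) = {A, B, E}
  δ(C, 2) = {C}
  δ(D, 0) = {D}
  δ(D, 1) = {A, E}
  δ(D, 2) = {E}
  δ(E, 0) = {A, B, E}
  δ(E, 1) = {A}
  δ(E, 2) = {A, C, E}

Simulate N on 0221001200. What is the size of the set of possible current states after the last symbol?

4

Start: {C}
read 0: {B, E}
read 2: {A, C, E}
read 2: {A, B, C, E}
read 1: {A, B, C, D, E}
read 0: {A, B, C, D, E}
read 0: {A, B, C, D, E}
read 1: {A, B, C, D, E}
read 2: {A, B, C, E}
read 0: {A, B, C, E}
read 0: {A, B, C, E}
Final reachable set {A, B, C, E} has 4 states.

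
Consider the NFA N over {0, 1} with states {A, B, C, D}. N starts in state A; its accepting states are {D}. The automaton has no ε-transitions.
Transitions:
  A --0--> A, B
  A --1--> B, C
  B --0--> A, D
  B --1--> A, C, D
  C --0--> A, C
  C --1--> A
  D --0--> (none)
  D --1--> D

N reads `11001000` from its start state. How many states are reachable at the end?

Start: {A}
read 1: {B, C}
read 1: {A, C, D}
read 0: {A, B, C}
read 0: {A, B, C, D}
read 1: {A, B, C, D}
read 0: {A, B, C, D}
read 0: {A, B, C, D}
read 0: {A, B, C, D}
Final reachable set {A, B, C, D} has 4 states.

4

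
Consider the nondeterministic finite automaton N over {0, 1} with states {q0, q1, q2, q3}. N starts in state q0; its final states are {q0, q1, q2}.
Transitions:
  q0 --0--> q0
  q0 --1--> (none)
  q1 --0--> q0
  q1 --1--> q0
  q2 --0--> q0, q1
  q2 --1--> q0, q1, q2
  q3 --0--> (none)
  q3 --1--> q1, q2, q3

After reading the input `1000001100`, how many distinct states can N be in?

Start: {q0}
read 1: {}
The reachable set is empty and stays empty for the remaining 9 symbols.
Final reachable set {} has 0 states.

0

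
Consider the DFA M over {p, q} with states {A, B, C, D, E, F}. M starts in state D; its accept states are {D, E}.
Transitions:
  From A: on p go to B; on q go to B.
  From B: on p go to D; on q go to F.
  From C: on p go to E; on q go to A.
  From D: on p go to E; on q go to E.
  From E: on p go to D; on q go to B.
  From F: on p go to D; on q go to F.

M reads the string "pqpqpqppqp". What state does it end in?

D

D --p--> E
E --q--> B
B --p--> D
D --q--> E
E --p--> D
D --q--> E
E --p--> D
D --p--> E
E --q--> B
B --p--> D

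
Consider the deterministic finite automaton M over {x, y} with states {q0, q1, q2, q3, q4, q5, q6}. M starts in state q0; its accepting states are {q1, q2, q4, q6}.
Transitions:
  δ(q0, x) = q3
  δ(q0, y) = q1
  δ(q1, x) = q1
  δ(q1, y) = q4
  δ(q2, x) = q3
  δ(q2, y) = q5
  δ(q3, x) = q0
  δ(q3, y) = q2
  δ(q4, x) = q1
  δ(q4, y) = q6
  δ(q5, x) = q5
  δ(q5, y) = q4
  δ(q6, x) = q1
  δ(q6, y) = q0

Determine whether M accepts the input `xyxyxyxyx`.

rejected

q0 --x--> q3
q3 --y--> q2
q2 --x--> q3
q3 --y--> q2
q2 --x--> q3
q3 --y--> q2
q2 --x--> q3
q3 --y--> q2
q2 --x--> q3
End in state q3, which is not an accepting state.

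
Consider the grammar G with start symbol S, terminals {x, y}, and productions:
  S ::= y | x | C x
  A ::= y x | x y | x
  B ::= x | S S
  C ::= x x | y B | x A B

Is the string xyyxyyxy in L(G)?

no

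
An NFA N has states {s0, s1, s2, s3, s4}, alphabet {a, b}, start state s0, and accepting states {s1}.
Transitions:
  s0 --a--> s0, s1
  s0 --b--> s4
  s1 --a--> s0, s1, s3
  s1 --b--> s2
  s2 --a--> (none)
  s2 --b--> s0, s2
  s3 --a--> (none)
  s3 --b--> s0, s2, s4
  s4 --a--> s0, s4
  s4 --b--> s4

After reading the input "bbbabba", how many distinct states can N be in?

2

Start: {s0}
read b: {s4}
read b: {s4}
read b: {s4}
read a: {s0, s4}
read b: {s4}
read b: {s4}
read a: {s0, s4}
Final reachable set {s0, s4} has 2 states.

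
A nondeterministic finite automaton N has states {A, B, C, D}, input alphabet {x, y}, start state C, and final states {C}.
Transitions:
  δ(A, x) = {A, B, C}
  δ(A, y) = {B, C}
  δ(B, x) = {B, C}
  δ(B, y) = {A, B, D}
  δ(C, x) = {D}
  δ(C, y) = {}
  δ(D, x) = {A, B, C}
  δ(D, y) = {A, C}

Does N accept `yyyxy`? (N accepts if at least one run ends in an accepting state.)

rejected

Start: {C}
read y: {}
The reachable set is empty and stays empty for the remaining 4 symbols.
Reachable ∩ accepting = {} — empty.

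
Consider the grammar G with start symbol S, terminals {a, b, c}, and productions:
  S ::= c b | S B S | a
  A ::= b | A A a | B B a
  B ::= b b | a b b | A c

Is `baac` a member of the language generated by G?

no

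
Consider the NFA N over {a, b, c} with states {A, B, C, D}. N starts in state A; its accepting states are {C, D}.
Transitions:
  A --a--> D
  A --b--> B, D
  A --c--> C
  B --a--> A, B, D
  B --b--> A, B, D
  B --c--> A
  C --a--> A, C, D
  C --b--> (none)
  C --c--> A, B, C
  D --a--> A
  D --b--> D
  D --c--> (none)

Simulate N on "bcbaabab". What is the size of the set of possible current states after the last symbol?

3

Start: {A}
read b: {B, D}
read c: {A}
read b: {B, D}
read a: {A, B, D}
read a: {A, B, D}
read b: {A, B, D}
read a: {A, B, D}
read b: {A, B, D}
Final reachable set {A, B, D} has 3 states.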